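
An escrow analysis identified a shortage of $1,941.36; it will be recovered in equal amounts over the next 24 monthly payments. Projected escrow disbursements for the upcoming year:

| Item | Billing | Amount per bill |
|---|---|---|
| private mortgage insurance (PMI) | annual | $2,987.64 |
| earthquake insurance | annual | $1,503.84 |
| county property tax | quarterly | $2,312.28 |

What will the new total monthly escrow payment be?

Private mortgage insurance (PMI) = $2,987.64/yr
Earthquake insurance = $1,503.84/yr
County property tax = $2,312.28 × 4 = $9,249.12/yr
Total annual escrow = $13,740.60
Base monthly escrow = $13,740.60 ÷ 12 = $1,145.05
Monthly shortage recovery: $1,941.36 / 24 = $80.89
New monthly escrow = $1,145.05 + $80.89 = $1,225.94

$1,225.94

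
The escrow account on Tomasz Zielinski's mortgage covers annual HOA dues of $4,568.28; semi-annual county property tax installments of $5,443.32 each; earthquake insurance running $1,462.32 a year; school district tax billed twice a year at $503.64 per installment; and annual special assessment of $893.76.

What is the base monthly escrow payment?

$1,568.19

HOA dues — $4,568.28
County property tax — $5,443.32 × 2 = $10,886.64
Earthquake insurance — $1,462.32
School district tax — $503.64 × 2 = $1,007.28
Special assessment — $893.76
Combined annual = $4,568.28 + $10,886.64 + $1,462.32 + $1,007.28 + $893.76 = $18,818.28
Per month = $18,818.28 ÷ 12 = $1,568.19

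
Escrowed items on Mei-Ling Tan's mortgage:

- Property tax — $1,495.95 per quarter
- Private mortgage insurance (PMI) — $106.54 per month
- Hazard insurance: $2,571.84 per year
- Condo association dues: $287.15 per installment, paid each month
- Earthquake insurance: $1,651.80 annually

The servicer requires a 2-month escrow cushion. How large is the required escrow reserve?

Property tax — $1,495.95 × 4 = $5,983.80 per year
Private mortgage insurance (PMI) — $106.54 × 12 = $1,278.48 per year
Hazard insurance — $2,571.84 per year
Condo association dues — $287.15 × 12 = $3,445.80 per year
Earthquake insurance — $1,651.80 per year
Total annual escrow = $5,983.80 + $1,278.48 + $2,571.84 + $3,445.80 + $1,651.80 = $14,931.72
Monthly escrow = $14,931.72 ÷ 12 = $1,244.31
Cushion = 2 × $1,244.31 = $2,488.62

$2,488.62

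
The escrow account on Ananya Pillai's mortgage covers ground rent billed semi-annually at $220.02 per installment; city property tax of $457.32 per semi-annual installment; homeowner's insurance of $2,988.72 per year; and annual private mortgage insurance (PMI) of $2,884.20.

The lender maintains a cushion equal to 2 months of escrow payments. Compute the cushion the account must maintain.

Ground rent: $220.02 × 2 = $440.04
City property tax: $457.32 × 2 = $914.64
Homeowner's insurance: $2,988.72
Private mortgage insurance (PMI): $2,884.20
Total per year = $7,227.60
Base monthly escrow = $7,227.60 ÷ 12 = $602.30
Required cushion = 2 × $602.30 = $1,204.60

$1,204.60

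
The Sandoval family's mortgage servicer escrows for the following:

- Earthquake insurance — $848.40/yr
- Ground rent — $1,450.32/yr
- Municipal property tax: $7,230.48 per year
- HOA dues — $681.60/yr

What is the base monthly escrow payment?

$850.90

Earthquake insurance — $848.40/yr
Ground rent — $1,450.32/yr
Municipal property tax — $7,230.48/yr
HOA dues — $681.60/yr
Combined annual = $10,210.80
Monthly = $10,210.80 / 12 = $850.90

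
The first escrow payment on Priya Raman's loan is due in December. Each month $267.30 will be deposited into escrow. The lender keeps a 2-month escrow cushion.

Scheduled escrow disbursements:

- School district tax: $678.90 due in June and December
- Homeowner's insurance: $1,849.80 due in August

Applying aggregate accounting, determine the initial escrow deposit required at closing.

Cushion = 2 × $267.30 = $534.60
Trial balance (start $0, +$267.30 each month, − disbursements):
  Dec: +$267.30 − $678.90 → -$411.60
  Jan: +$267.30 → -$144.30
  Feb: +$267.30 → $123.00
  Mar: +$267.30 → $390.30
  Apr: +$267.30 → $657.60
  May: +$267.30 → $924.90
  Jun: +$267.30 − $678.90 → $513.30
  Jul: +$267.30 → $780.60
  Aug: +$267.30 − $1,849.80 → -$801.90
  Sep: +$267.30 → -$534.60
  Oct: +$267.30 → -$267.30
  Nov: +$267.30 → $0.00
Lowest trial balance = -$801.90 (Aug)
Initial deposit = cushion − low point = $534.60 − (-$801.90) = $1,336.50

$1,336.50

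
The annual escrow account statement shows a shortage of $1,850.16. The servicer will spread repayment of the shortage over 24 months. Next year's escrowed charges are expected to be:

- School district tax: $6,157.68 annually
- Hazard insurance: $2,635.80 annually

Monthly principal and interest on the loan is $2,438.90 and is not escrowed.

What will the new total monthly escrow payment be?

$809.88

School district tax = $6,157.68/yr
Hazard insurance = $2,635.80/yr
Combined annual = $6,157.68 + $2,635.80 = $8,793.48
Per month = $8,793.48 ÷ 12 = $732.79
Monthly shortage recovery: $1,850.16 ÷ 24 = $77.09
Adjusted monthly = $732.79 + $77.09 = $809.88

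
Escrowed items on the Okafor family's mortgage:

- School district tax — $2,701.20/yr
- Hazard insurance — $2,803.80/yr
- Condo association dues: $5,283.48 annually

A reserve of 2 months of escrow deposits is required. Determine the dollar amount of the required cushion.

School district tax: $2,701.20 per year
Hazard insurance: $2,803.80 per year
Condo association dues: $5,283.48 per year
Annual escrow total = $2,701.20 + $2,803.80 + $5,283.48 = $10,788.48
Monthly = $10,788.48 / 12 = $899.04
Required cushion = 2 × $899.04 = $1,798.08

$1,798.08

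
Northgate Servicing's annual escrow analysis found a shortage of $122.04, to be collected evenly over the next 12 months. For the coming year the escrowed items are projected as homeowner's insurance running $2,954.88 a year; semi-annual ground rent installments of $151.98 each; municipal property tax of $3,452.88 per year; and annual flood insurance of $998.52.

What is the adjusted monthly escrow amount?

Homeowner's insurance = $2,954.88
Ground rent = $151.98 × 2 = $303.96
Municipal property tax = $3,452.88
Flood insurance = $998.52
Total per year = $2,954.88 + $303.96 + $3,452.88 + $998.52 = $7,710.24
Monthly = $7,710.24 / 12 = $642.52
Monthly shortage recovery: $122.04 ÷ 12 = $10.17
Adjusted monthly = $642.52 + $10.17 = $652.69

$652.69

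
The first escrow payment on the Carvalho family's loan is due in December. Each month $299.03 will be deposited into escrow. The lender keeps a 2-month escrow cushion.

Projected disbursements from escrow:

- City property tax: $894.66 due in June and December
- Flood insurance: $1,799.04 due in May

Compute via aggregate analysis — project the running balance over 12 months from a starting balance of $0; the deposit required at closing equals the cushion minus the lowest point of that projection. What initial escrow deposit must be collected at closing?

Cushion = 2 × $299.03 = $598.06
Trial balance (start $0, +$299.03 each month, − disbursements):
  Dec: +$299.03 − $894.66 → -$595.63
  Jan: +$299.03 → -$296.60
  Feb: +$299.03 → $2.43
  Mar: +$299.03 → $301.46
  Apr: +$299.03 → $600.49
  May: +$299.03 − $1,799.04 → -$899.52
  Jun: +$299.03 − $894.66 → -$1,495.15
  Jul: +$299.03 → -$1,196.12
  Aug: +$299.03 → -$897.09
  Sep: +$299.03 → -$598.06
  Oct: +$299.03 → -$299.03
  Nov: +$299.03 → $0.00
Lowest trial balance = -$1,495.15 (Jun)
Initial deposit = cushion − low point = $598.06 − (-$1,495.15) = $2,093.21

$2,093.21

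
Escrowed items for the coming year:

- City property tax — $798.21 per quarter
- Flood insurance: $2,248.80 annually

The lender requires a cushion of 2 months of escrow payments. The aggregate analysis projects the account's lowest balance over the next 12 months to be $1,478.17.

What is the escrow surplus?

City property tax: $798.21 × 4 = $3,192.84/yr
Flood insurance: $2,248.80/yr
Annual escrow total = $3,192.84 + $2,248.80 = $5,441.64
Base monthly escrow = $5,441.64 / 12 = $453.47
Cushion = 2 × $453.47 = $906.94
Surplus = $1,478.17 − $906.94 = $571.23

$571.23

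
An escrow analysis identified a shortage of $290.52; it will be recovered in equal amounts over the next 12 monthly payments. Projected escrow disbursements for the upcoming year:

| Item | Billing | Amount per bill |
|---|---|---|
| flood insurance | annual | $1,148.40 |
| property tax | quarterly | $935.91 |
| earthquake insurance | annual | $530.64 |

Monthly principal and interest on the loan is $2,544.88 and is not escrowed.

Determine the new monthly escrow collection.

$476.10

Flood insurance = $1,148.40/yr
Property tax = $935.91 × 4 = $3,743.64/yr
Earthquake insurance = $530.64/yr
Combined annual = $1,148.40 + $3,743.64 + $530.64 = $5,422.68
Monthly escrow = $5,422.68 / 12 = $451.89
Shortage spread = $290.52 ÷ 12 = $24.21/mo
Adjusted monthly = $451.89 + $24.21 = $476.10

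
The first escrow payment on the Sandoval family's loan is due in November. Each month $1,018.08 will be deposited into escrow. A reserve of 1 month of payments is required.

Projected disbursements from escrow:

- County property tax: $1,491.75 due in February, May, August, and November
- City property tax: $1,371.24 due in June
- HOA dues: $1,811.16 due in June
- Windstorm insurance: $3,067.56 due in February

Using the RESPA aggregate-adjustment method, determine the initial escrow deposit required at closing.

$3,598.65

Cushion = 1 × $1,018.08 = $1,018.08
Trial balance (start $0, +$1,018.08 each month, − disbursements):
  Nov: +$1,018.08 − $1,491.75 → -$473.67
  Dec: +$1,018.08 → $544.41
  Jan: +$1,018.08 → $1,562.49
  Feb: +$1,018.08 − $4,559.31 → -$1,978.74
  Mar: +$1,018.08 → -$960.66
  Apr: +$1,018.08 → $57.42
  May: +$1,018.08 − $1,491.75 → -$416.25
  Jun: +$1,018.08 − $3,182.40 → -$2,580.57
  Jul: +$1,018.08 → -$1,562.49
  Aug: +$1,018.08 − $1,491.75 → -$2,036.16
  Sep: +$1,018.08 → -$1,018.08
  Oct: +$1,018.08 → $0.00
Lowest trial balance = -$2,580.57 (Jun)
Initial deposit = cushion − low point = $1,018.08 − (-$2,580.57) = $3,598.65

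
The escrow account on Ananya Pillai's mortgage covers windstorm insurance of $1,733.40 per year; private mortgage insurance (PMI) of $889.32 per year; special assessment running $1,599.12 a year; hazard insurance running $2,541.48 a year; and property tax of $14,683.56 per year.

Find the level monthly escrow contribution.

$1,787.24

Windstorm insurance: $1,733.40/yr
Private mortgage insurance (PMI): $889.32/yr
Special assessment: $1,599.12/yr
Hazard insurance: $2,541.48/yr
Property tax: $14,683.56/yr
Total annual escrow = $1,733.40 + $889.32 + $1,599.12 + $2,541.48 + $14,683.56 = $21,446.88
Monthly = $21,446.88 / 12 = $1,787.24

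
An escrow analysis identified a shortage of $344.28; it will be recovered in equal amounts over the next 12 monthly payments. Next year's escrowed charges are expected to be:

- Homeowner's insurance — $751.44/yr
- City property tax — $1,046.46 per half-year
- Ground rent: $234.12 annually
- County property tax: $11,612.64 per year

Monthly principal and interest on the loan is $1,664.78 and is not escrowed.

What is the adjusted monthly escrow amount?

Homeowner's insurance — $751.44 per year
City property tax — $1,046.46 × 2 = $2,092.92 per year
Ground rent — $234.12 per year
County property tax — $11,612.64 per year
Yearly total = $14,691.12
Per month = $14,691.12 ÷ 12 = $1,224.26
Monthly shortage recovery: $344.28 / 12 = $28.69
New monthly escrow = $1,224.26 + $28.69 = $1,252.95

$1,252.95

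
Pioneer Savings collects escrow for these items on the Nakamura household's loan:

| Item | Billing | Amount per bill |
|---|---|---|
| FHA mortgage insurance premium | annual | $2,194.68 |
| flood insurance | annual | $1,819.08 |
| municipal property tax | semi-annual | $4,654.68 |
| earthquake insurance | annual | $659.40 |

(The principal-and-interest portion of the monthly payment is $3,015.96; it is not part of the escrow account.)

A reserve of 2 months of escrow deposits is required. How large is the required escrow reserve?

FHA mortgage insurance premium — $2,194.68/yr
Flood insurance — $1,819.08/yr
Municipal property tax — $4,654.68 × 2 = $9,309.36/yr
Earthquake insurance — $659.40/yr
Annual escrow total = $2,194.68 + $1,819.08 + $9,309.36 + $659.40 = $13,982.52
Monthly escrow = $13,982.52 ÷ 12 = $1,165.21
Required cushion = 2 × $1,165.21 = $2,330.42

$2,330.42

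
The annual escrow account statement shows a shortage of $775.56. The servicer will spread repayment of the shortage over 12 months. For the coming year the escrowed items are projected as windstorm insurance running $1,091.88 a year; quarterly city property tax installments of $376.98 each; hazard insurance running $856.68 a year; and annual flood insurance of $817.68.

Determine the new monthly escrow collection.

Windstorm insurance = $1,091.88 per year
City property tax = $376.98 × 4 = $1,507.92 per year
Hazard insurance = $856.68 per year
Flood insurance = $817.68 per year
Combined annual = $1,091.88 + $1,507.92 + $856.68 + $817.68 = $4,274.16
Base monthly escrow = $4,274.16 / 12 = $356.18
Shortage spread = $775.56 ÷ 12 = $64.63/mo
Adjusted monthly = $356.18 + $64.63 = $420.81

$420.81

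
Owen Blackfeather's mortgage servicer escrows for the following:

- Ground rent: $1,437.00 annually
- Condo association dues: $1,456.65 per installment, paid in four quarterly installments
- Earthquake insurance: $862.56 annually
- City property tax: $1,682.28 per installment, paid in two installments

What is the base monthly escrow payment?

$957.56

Ground rent = $1,437.00 annually
Condo association dues = $1,456.65 × 4 = $5,826.60 annually
Earthquake insurance = $862.56 annually
City property tax = $1,682.28 × 2 = $3,364.56 annually
Total per year = $1,437.00 + $5,826.60 + $862.56 + $3,364.56 = $11,490.72
Base monthly escrow = $11,490.72 ÷ 12 = $957.56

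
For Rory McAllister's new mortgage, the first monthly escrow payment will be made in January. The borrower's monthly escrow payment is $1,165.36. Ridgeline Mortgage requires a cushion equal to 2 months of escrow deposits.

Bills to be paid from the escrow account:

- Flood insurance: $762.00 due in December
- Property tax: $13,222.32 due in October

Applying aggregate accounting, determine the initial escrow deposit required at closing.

$3,899.44

Cushion = 2 × $1,165.36 = $2,330.72
Trial balance (start $0, +$1,165.36 each month, − disbursements):
  Jan: +$1,165.36 → $1,165.36
  Feb: +$1,165.36 → $2,330.72
  Mar: +$1,165.36 → $3,496.08
  Apr: +$1,165.36 → $4,661.44
  May: +$1,165.36 → $5,826.80
  Jun: +$1,165.36 → $6,992.16
  Jul: +$1,165.36 → $8,157.52
  Aug: +$1,165.36 → $9,322.88
  Sep: +$1,165.36 → $10,488.24
  Oct: +$1,165.36 − $13,222.32 → -$1,568.72
  Nov: +$1,165.36 → -$403.36
  Dec: +$1,165.36 − $762.00 → $0.00
Lowest trial balance = -$1,568.72 (Oct)
Initial deposit = cushion − low point = $2,330.72 − (-$1,568.72) = $3,899.44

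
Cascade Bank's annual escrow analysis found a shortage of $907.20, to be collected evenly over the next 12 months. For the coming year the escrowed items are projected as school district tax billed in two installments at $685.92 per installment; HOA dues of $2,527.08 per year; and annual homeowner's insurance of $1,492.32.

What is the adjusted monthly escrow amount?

School district tax — $685.92 × 2 = $1,371.84
HOA dues — $2,527.08
Homeowner's insurance — $1,492.32
Combined annual = $1,371.84 + $2,527.08 + $1,492.32 = $5,391.24
Per month = $5,391.24 / 12 = $449.27
Shortage per month = $907.20 ÷ 12 = $75.60
Adjusted monthly = $449.27 + $75.60 = $524.87

$524.87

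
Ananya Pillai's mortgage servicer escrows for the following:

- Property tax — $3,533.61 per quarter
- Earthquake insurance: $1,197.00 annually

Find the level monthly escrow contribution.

$1,277.62

Property tax: $3,533.61 × 4 = $14,134.44 annually
Earthquake insurance: $1,197.00 annually
Total annual escrow = $14,134.44 + $1,197.00 = $15,331.44
Monthly = $15,331.44 / 12 = $1,277.62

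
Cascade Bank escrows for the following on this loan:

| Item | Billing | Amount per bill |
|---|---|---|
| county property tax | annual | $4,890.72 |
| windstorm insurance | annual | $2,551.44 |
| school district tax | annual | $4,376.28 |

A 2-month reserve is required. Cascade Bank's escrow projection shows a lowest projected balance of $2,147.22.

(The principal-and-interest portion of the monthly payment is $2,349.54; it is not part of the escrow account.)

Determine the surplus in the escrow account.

$177.48

County property tax: $4,890.72 annually
Windstorm insurance: $2,551.44 annually
School district tax: $4,376.28 annually
Yearly total = $11,818.44
Base monthly escrow = $11,818.44 ÷ 12 = $984.87
Cushion = 2 × $984.87 = $1,969.74
Excess over cushion: $2,147.22 − $1,969.74 = $177.48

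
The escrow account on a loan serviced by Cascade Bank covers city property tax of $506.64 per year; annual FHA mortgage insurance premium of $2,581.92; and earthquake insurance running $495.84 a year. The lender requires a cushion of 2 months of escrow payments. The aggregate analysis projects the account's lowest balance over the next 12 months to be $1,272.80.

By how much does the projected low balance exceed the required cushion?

$675.40

City property tax = $506.64
FHA mortgage insurance premium = $2,581.92
Earthquake insurance = $495.84
Combined annual = $506.64 + $2,581.92 + $495.84 = $3,584.40
Monthly escrow = $3,584.40 / 12 = $298.70
Required cushion = 2 × $298.70 = $597.40
Surplus = $1,272.80 − $597.40 = $675.40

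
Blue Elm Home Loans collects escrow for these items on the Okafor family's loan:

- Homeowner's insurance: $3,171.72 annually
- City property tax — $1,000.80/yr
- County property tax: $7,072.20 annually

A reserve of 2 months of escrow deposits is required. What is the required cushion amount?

Homeowner's insurance: $3,171.72
City property tax: $1,000.80
County property tax: $7,072.20
Total annual escrow = $3,171.72 + $1,000.80 + $7,072.20 = $11,244.72
Monthly = $11,244.72 ÷ 12 = $937.06
Cushion = 2 × $937.06 = $1,874.12

$1,874.12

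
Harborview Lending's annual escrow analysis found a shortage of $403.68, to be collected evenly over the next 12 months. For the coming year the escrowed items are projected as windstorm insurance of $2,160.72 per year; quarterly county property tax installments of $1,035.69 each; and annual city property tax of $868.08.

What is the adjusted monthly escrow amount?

$631.27

Windstorm insurance — $2,160.72/yr
County property tax — $1,035.69 × 4 = $4,142.76/yr
City property tax — $868.08/yr
Combined annual = $7,171.56
Base monthly escrow = $7,171.56 / 12 = $597.63
Monthly shortage recovery: $403.68 ÷ 12 = $33.64
New monthly escrow = $597.63 + $33.64 = $631.27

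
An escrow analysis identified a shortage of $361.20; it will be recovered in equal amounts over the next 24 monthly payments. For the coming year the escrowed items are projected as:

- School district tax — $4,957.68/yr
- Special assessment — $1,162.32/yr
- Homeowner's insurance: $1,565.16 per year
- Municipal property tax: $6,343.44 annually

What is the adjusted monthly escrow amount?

School district tax = $4,957.68 per year
Special assessment = $1,162.32 per year
Homeowner's insurance = $1,565.16 per year
Municipal property tax = $6,343.44 per year
Total per year = $4,957.68 + $1,162.32 + $1,565.16 + $6,343.44 = $14,028.60
Base monthly escrow = $14,028.60 ÷ 12 = $1,169.05
Shortage per month = $361.20 ÷ 24 = $15.05
Adjusted monthly = $1,169.05 + $15.05 = $1,184.10

$1,184.10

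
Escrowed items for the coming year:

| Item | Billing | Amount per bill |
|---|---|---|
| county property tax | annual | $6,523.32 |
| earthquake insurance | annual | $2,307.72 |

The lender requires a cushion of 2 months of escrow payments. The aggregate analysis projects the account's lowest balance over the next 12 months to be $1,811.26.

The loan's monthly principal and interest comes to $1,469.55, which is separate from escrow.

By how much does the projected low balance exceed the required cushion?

$339.42

County property tax — $6,523.32 annually
Earthquake insurance — $2,307.72 annually
Annual escrow total = $8,831.04
Monthly = $8,831.04 / 12 = $735.92
Required cushion = 2 × $735.92 = $1,471.84
Surplus = $1,811.26 − $1,471.84 = $339.42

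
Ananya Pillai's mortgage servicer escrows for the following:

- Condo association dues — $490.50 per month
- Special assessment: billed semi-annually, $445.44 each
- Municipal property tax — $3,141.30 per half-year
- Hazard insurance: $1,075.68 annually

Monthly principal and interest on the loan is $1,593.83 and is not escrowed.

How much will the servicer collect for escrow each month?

$1,177.93

Condo association dues: $490.50 × 12 = $5,886.00
Special assessment: $445.44 × 2 = $890.88
Municipal property tax: $3,141.30 × 2 = $6,282.60
Hazard insurance: $1,075.68
Combined annual = $14,135.16
Monthly = $14,135.16 ÷ 12 = $1,177.93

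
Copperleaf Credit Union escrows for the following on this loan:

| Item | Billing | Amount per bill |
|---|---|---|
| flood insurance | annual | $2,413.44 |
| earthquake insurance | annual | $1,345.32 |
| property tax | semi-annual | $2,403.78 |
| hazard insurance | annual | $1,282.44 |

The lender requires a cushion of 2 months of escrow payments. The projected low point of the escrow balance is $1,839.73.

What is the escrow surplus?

$198.27

Flood insurance — $2,413.44 per year
Earthquake insurance — $1,345.32 per year
Property tax — $2,403.78 × 2 = $4,807.56 per year
Hazard insurance — $1,282.44 per year
Total annual escrow = $9,848.76
Monthly escrow = $9,848.76 ÷ 12 = $820.73
Required cushion = 2 × $820.73 = $1,641.46
Excess over cushion: $1,839.73 − $1,641.46 = $198.27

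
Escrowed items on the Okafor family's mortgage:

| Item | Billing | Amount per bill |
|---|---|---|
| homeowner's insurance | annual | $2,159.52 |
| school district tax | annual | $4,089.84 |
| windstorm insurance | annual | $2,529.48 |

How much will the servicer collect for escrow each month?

$731.57

Homeowner's insurance = $2,159.52 per year
School district tax = $4,089.84 per year
Windstorm insurance = $2,529.48 per year
Annual escrow total = $2,159.52 + $4,089.84 + $2,529.48 = $8,778.84
Base monthly escrow = $8,778.84 ÷ 12 = $731.57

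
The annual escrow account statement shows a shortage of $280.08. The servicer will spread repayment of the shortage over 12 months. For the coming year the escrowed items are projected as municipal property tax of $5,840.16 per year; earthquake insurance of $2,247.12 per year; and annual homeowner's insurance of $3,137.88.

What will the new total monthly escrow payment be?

$958.77

Municipal property tax — $5,840.16 annually
Earthquake insurance — $2,247.12 annually
Homeowner's insurance — $3,137.88 annually
Yearly total = $11,225.16
Base monthly escrow = $11,225.16 ÷ 12 = $935.43
Shortage per month = $280.08 / 12 = $23.34
Adjusted monthly = $935.43 + $23.34 = $958.77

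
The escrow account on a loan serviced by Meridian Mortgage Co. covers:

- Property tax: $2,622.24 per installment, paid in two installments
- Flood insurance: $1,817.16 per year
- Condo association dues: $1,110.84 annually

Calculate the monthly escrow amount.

$681.04

Property tax: $2,622.24 × 2 = $5,244.48
Flood insurance: $1,817.16
Condo association dues: $1,110.84
Annual escrow total = $5,244.48 + $1,817.16 + $1,110.84 = $8,172.48
Base monthly escrow = $8,172.48 / 12 = $681.04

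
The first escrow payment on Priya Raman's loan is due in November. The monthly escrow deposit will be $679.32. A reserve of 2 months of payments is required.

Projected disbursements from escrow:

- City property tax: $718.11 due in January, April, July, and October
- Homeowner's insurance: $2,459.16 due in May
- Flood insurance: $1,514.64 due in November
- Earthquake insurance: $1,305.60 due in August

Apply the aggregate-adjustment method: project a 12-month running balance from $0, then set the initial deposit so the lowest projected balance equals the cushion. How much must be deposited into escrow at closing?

$2,193.96

Cushion = 2 × $679.32 = $1,358.64
Trial balance (start $0, +$679.32 each month, − disbursements):
  Nov: +$679.32 − $1,514.64 → -$835.32
  Dec: +$679.32 → -$156.00
  Jan: +$679.32 − $718.11 → -$194.79
  Feb: +$679.32 → $484.53
  Mar: +$679.32 → $1,163.85
  Apr: +$679.32 − $718.11 → $1,125.06
  May: +$679.32 − $2,459.16 → -$654.78
  Jun: +$679.32 → $24.54
  Jul: +$679.32 − $718.11 → -$14.25
  Aug: +$679.32 − $1,305.60 → -$640.53
  Sep: +$679.32 → $38.79
  Oct: +$679.32 − $718.11 → $0.00
Lowest trial balance = -$835.32 (Nov)
Initial deposit = cushion − low point = $1,358.64 − (-$835.32) = $2,193.96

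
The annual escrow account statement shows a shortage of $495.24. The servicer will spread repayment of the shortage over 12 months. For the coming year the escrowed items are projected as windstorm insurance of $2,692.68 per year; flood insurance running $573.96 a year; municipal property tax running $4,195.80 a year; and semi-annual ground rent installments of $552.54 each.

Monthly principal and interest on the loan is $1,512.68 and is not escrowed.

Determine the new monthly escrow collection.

$755.23

Windstorm insurance — $2,692.68 per year
Flood insurance — $573.96 per year
Municipal property tax — $4,195.80 per year
Ground rent — $552.54 × 2 = $1,105.08 per year
Total annual escrow = $2,692.68 + $573.96 + $4,195.80 + $1,105.08 = $8,567.52
Monthly escrow = $8,567.52 ÷ 12 = $713.96
Shortage spread = $495.24 ÷ 12 = $41.27/mo
Adjusted monthly = $713.96 + $41.27 = $755.23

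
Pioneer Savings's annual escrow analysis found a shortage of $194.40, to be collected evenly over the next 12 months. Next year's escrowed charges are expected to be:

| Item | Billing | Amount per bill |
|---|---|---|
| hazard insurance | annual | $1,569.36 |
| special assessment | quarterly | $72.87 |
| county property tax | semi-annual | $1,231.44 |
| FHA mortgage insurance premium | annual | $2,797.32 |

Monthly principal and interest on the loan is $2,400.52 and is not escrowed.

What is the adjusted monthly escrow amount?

Hazard insurance = $1,569.36
Special assessment = $72.87 × 4 = $291.48
County property tax = $1,231.44 × 2 = $2,462.88
FHA mortgage insurance premium = $2,797.32
Total per year = $7,121.04
Per month = $7,121.04 / 12 = $593.42
Shortage spread = $194.40 ÷ 12 = $16.20/mo
Adjusted monthly = $593.42 + $16.20 = $609.62

$609.62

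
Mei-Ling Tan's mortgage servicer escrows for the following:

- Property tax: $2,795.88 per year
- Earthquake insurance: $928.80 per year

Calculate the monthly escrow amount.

Property tax = $2,795.88 per year
Earthquake insurance = $928.80 per year
Combined annual = $3,724.68
Monthly escrow = $3,724.68 ÷ 12 = $310.39

$310.39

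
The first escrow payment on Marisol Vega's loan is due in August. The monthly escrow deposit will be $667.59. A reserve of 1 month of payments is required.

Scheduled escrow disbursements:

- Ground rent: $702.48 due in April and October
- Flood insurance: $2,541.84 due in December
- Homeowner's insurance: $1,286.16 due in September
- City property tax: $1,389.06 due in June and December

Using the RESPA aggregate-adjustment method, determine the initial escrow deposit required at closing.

$3,249.18

Cushion = 1 × $667.59 = $667.59
Trial balance (start $0, +$667.59 each month, − disbursements):
  Aug: +$667.59 → $667.59
  Sep: +$667.59 − $1,286.16 → $49.02
  Oct: +$667.59 − $702.48 → $14.13
  Nov: +$667.59 → $681.72
  Dec: +$667.59 − $3,930.90 → -$2,581.59
  Jan: +$667.59 → -$1,914.00
  Feb: +$667.59 → -$1,246.41
  Mar: +$667.59 → -$578.82
  Apr: +$667.59 − $702.48 → -$613.71
  May: +$667.59 → $53.88
  Jun: +$667.59 − $1,389.06 → -$667.59
  Jul: +$667.59 → $0.00
Lowest trial balance = -$2,581.59 (Dec)
Initial deposit = cushion − low point = $667.59 − (-$2,581.59) = $3,249.18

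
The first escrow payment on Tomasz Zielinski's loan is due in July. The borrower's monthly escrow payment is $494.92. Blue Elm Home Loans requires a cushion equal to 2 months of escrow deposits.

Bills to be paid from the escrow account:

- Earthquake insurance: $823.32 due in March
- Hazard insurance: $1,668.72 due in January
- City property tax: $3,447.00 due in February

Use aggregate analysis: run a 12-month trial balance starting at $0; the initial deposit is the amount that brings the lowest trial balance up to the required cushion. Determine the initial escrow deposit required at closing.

$2,474.60

Cushion = 2 × $494.92 = $989.84
Trial balance (start $0, +$494.92 each month, − disbursements):
  Jul: +$494.92 → $494.92
  Aug: +$494.92 → $989.84
  Sep: +$494.92 → $1,484.76
  Oct: +$494.92 → $1,979.68
  Nov: +$494.92 → $2,474.60
  Dec: +$494.92 → $2,969.52
  Jan: +$494.92 − $1,668.72 → $1,795.72
  Feb: +$494.92 − $3,447.00 → -$1,156.36
  Mar: +$494.92 − $823.32 → -$1,484.76
  Apr: +$494.92 → -$989.84
  May: +$494.92 → -$494.92
  Jun: +$494.92 → $0.00
Lowest trial balance = -$1,484.76 (Mar)
Initial deposit = cushion − low point = $989.84 − (-$1,484.76) = $2,474.60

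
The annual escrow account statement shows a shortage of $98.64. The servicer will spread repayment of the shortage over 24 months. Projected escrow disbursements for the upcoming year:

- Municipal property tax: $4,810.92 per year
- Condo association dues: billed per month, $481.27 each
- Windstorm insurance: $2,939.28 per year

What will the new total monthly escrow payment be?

$1,131.23

Municipal property tax — $4,810.92 per year
Condo association dues — $481.27 × 12 = $5,775.24 per year
Windstorm insurance — $2,939.28 per year
Annual escrow total = $4,810.92 + $5,775.24 + $2,939.28 = $13,525.44
Per month = $13,525.44 / 12 = $1,127.12
Shortage per month = $98.64 / 24 = $4.11
Adjusted monthly = $1,127.12 + $4.11 = $1,131.23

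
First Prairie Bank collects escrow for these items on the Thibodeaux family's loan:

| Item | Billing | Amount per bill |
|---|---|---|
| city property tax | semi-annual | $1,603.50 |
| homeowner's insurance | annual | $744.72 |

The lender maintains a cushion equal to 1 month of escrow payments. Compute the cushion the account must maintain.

$329.31

City property tax — $1,603.50 × 2 = $3,207.00/yr
Homeowner's insurance — $744.72/yr
Total per year = $3,207.00 + $744.72 = $3,951.72
Monthly escrow = $3,951.72 ÷ 12 = $329.31
Reserve = 1 × $329.31 = $329.31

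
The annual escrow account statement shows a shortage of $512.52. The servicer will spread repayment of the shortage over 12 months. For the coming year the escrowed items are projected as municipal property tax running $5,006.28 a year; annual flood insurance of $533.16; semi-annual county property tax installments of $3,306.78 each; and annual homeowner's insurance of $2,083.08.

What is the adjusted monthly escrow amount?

$1,229.05

Municipal property tax — $5,006.28
Flood insurance — $533.16
County property tax — $3,306.78 × 2 = $6,613.56
Homeowner's insurance — $2,083.08
Combined annual = $14,236.08
Per month = $14,236.08 ÷ 12 = $1,186.34
Shortage per month = $512.52 ÷ 12 = $42.71
Adjusted monthly = $1,186.34 + $42.71 = $1,229.05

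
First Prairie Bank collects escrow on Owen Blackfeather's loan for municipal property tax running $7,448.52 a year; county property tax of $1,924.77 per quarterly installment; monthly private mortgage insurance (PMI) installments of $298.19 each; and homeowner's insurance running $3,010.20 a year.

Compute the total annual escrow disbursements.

$21,736.08

Municipal property tax = $7,448.52
County property tax = $1,924.77 × 4 = $7,699.08
Private mortgage insurance (PMI) = $298.19 × 12 = $3,578.28
Homeowner's insurance = $3,010.20
Annual escrow total = $21,736.08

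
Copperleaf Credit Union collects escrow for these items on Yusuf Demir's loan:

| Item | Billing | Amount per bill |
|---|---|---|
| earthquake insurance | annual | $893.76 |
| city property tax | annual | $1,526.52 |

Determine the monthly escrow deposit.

Earthquake insurance = $893.76 annually
City property tax = $1,526.52 annually
Combined annual = $2,420.28
Monthly escrow = $2,420.28 ÷ 12 = $201.69

$201.69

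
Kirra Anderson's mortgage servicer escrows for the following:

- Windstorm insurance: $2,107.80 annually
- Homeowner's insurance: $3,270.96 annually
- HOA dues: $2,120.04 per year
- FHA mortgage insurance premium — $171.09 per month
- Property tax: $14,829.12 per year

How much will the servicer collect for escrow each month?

$2,031.75

Windstorm insurance — $2,107.80 per year
Homeowner's insurance — $3,270.96 per year
HOA dues — $2,120.04 per year
FHA mortgage insurance premium — $171.09 × 12 = $2,053.08 per year
Property tax — $14,829.12 per year
Total annual escrow = $24,381.00
Per month = $24,381.00 / 12 = $2,031.75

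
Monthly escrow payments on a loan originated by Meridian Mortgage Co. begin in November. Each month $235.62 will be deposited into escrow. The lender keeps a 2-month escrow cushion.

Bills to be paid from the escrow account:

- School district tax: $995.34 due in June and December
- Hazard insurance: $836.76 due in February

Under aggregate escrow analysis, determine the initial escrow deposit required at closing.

Cushion = 2 × $235.62 = $471.24
Trial balance (start $0, +$235.62 each month, − disbursements):
  Nov: +$235.62 → $235.62
  Dec: +$235.62 − $995.34 → -$524.10
  Jan: +$235.62 → -$288.48
  Feb: +$235.62 − $836.76 → -$889.62
  Mar: +$235.62 → -$654.00
  Apr: +$235.62 → -$418.38
  May: +$235.62 → -$182.76
  Jun: +$235.62 − $995.34 → -$942.48
  Jul: +$235.62 → -$706.86
  Aug: +$235.62 → -$471.24
  Sep: +$235.62 → -$235.62
  Oct: +$235.62 → $0.00
Lowest trial balance = -$942.48 (Jun)
Initial deposit = cushion − low point = $471.24 − (-$942.48) = $1,413.72

$1,413.72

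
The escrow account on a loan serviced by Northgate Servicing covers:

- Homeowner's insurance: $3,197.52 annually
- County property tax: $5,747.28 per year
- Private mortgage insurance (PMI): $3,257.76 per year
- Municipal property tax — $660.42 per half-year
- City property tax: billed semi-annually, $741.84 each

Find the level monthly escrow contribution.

Homeowner's insurance — $3,197.52
County property tax — $5,747.28
Private mortgage insurance (PMI) — $3,257.76
Municipal property tax — $660.42 × 2 = $1,320.84
City property tax — $741.84 × 2 = $1,483.68
Total annual escrow = $3,197.52 + $5,747.28 + $3,257.76 + $1,320.84 + $1,483.68 = $15,007.08
Base monthly escrow = $15,007.08 / 12 = $1,250.59

$1,250.59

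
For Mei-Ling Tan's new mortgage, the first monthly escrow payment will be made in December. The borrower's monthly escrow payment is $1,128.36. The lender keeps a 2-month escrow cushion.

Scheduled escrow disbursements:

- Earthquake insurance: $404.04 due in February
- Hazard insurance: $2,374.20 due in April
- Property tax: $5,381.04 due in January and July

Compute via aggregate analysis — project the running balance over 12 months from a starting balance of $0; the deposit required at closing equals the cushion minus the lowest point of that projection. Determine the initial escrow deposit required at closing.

$6,770.16

Cushion = 2 × $1,128.36 = $2,256.72
Trial balance (start $0, +$1,128.36 each month, − disbursements):
  Dec: +$1,128.36 → $1,128.36
  Jan: +$1,128.36 − $5,381.04 → -$3,124.32
  Feb: +$1,128.36 − $404.04 → -$2,400.00
  Mar: +$1,128.36 → -$1,271.64
  Apr: +$1,128.36 − $2,374.20 → -$2,517.48
  May: +$1,128.36 → -$1,389.12
  Jun: +$1,128.36 → -$260.76
  Jul: +$1,128.36 − $5,381.04 → -$4,513.44
  Aug: +$1,128.36 → -$3,385.08
  Sep: +$1,128.36 → -$2,256.72
  Oct: +$1,128.36 → -$1,128.36
  Nov: +$1,128.36 → $0.00
Lowest trial balance = -$4,513.44 (Jul)
Initial deposit = cushion − low point = $2,256.72 − (-$4,513.44) = $6,770.16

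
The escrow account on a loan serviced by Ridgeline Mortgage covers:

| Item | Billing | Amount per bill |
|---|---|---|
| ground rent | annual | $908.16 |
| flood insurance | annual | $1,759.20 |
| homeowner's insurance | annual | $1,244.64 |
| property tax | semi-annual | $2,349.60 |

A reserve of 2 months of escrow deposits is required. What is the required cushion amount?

Ground rent: $908.16 per year
Flood insurance: $1,759.20 per year
Homeowner's insurance: $1,244.64 per year
Property tax: $2,349.60 × 2 = $4,699.20 per year
Total annual escrow = $908.16 + $1,759.20 + $1,244.64 + $4,699.20 = $8,611.20
Base monthly escrow = $8,611.20 / 12 = $717.60
Required cushion = 2 × $717.60 = $1,435.20

$1,435.20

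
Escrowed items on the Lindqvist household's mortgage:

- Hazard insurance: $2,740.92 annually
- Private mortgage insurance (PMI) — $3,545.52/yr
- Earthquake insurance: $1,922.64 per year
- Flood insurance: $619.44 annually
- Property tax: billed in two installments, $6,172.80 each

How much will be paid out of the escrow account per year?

$21,174.12

Hazard insurance = $2,740.92/yr
Private mortgage insurance (PMI) = $3,545.52/yr
Earthquake insurance = $1,922.64/yr
Flood insurance = $619.44/yr
Property tax = $6,172.80 × 2 = $12,345.60/yr
Combined annual = $21,174.12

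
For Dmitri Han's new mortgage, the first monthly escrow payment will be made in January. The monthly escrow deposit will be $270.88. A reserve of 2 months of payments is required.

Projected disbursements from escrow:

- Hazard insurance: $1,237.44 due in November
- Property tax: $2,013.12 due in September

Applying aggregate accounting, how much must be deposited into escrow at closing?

$812.64

Cushion = 2 × $270.88 = $541.76
Trial balance (start $0, +$270.88 each month, − disbursements):
  Jan: +$270.88 → $270.88
  Feb: +$270.88 → $541.76
  Mar: +$270.88 → $812.64
  Apr: +$270.88 → $1,083.52
  May: +$270.88 → $1,354.40
  Jun: +$270.88 → $1,625.28
  Jul: +$270.88 → $1,896.16
  Aug: +$270.88 → $2,167.04
  Sep: +$270.88 − $2,013.12 → $424.80
  Oct: +$270.88 → $695.68
  Nov: +$270.88 − $1,237.44 → -$270.88
  Dec: +$270.88 → $0.00
Lowest trial balance = -$270.88 (Nov)
Initial deposit = cushion − low point = $541.76 − (-$270.88) = $812.64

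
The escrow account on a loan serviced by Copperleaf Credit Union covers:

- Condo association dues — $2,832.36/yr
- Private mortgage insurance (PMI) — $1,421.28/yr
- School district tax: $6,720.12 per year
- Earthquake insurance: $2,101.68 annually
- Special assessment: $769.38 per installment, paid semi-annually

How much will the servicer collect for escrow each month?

Condo association dues: $2,832.36/yr
Private mortgage insurance (PMI): $1,421.28/yr
School district tax: $6,720.12/yr
Earthquake insurance: $2,101.68/yr
Special assessment: $769.38 × 2 = $1,538.76/yr
Combined annual = $2,832.36 + $1,421.28 + $6,720.12 + $2,101.68 + $1,538.76 = $14,614.20
Per month = $14,614.20 / 12 = $1,217.85

$1,217.85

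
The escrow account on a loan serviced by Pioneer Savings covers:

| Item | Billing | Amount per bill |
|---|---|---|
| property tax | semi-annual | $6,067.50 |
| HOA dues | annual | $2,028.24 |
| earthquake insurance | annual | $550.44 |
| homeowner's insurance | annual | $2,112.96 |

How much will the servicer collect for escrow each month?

Property tax: $6,067.50 × 2 = $12,135.00 per year
HOA dues: $2,028.24 per year
Earthquake insurance: $550.44 per year
Homeowner's insurance: $2,112.96 per year
Yearly total = $16,826.64
Monthly escrow = $16,826.64 / 12 = $1,402.22

$1,402.22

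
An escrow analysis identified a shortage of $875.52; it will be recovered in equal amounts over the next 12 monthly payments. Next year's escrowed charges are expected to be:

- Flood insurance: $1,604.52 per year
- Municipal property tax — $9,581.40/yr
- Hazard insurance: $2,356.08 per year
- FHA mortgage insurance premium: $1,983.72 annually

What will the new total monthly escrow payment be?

Flood insurance: $1,604.52
Municipal property tax: $9,581.40
Hazard insurance: $2,356.08
FHA mortgage insurance premium: $1,983.72
Annual escrow total = $15,525.72
Base monthly escrow = $15,525.72 ÷ 12 = $1,293.81
Shortage per month = $875.52 ÷ 12 = $72.96
Adjusted monthly = $1,293.81 + $72.96 = $1,366.77

$1,366.77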